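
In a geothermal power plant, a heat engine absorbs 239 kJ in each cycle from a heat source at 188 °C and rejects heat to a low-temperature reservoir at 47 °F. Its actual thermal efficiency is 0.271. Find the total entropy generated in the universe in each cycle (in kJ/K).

ΔS_univ ≈ 0.1007 kJ/K

T_H = 188 °C → 188 + 273.15 = 461.15 K.
T_C = 47 °F → (47 − 32) × 5/9 = 8.33 °C = 281.48 K.
W = η·Q_H = 0.271 × 239 = 64.77 kJ, so Q_C = Q_H − W = 174.2 kJ.
Entropy balance on the reservoirs: −Q_H/T_H = -0.5183 kJ/K, +Q_C/T_C = 0.6190 kJ/K.
ΔS_univ = −Q_H/T_H + Q_C/T_C = 0.1007 kJ/K (> 0, since η = 0.271 < η_Carnot = 0.390).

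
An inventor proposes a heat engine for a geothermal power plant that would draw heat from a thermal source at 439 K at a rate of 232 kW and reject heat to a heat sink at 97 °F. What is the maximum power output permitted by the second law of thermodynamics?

Ẇ_max ≈ 68.6 kW

T_C = 97 °F → (97 − 32) × 5/9 = 36.11 °C = 309.26 K.
The upper bound on efficiency is η_max = 1 − T_C/T_H = 1 − 309.26/439.00 = 0.2955.
W_max = η_max · Q_H = 0.2955 × 232 = 68.6 kW.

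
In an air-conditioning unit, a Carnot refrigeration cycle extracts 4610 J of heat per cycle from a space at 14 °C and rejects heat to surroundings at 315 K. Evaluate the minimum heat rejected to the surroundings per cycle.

Q_H ≈ 5060 J

T_C = 14 °C → 14 + 273.15 = 287.15 K.
For a reversible cycle Q_H/Q_C = T_H/T_C, so Q_H = Q_C·T_H/T_C = 4610 × 315.00/287.15 = 5060 J.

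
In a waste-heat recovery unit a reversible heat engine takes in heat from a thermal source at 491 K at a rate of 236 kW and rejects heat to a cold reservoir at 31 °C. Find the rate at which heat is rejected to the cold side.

Q̇_C ≈ 146 kW

T_C = 31 °C → 31 + 273.15 = 304.15 K.
The Carnot efficiency is η = 1 − T_C/T_H = 1 − 304.15/491.00 = 0.3805.
For a reversible cycle Q_C/Q_H = T_C/T_H, so Q_C = 236 × 304.15/491.00 = 146 kW.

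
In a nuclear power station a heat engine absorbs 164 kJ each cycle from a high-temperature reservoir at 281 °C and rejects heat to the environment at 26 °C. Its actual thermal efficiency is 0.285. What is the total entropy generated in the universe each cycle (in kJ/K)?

T_H = 281 °C → 281 + 273.15 = 554.15 K.
T_C = 26 °C → 26 + 273.15 = 299.15 K.
W = η·Q_H = 0.285 × 164 = 46.74 kJ, so Q_C = Q_H − W = 117.3 kJ.
Reservoir entropy changes: ΔS_H = −Q_H/T_H = −164/554.15 = -0.2959 kJ/K and ΔS_C = +Q_C/T_C = 117.3/299.15 = 0.3920 kJ/K.
ΔS_univ = −Q_H/T_H + Q_C/T_C = 0.0960 kJ/K (> 0, since η = 0.285 < η_Carnot = 0.460).

ΔS_univ ≈ 0.0960 kJ/K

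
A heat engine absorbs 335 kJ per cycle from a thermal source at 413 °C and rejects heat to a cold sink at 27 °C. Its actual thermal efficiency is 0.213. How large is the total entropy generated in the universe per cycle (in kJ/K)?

ΔS_univ ≈ 0.390 kJ/K

T_H = 413 °C → 413 + 273.15 = 686.15 K.
T_C = 27 °C → 27 + 273.15 = 300.15 K.
W = η·Q_H = 0.213 × 335 = 71.36 kJ, so Q_C = Q_H − W = 263.6 kJ.
Entropy balance on the reservoirs: −Q_H/T_H = -0.4882 kJ/K, +Q_C/T_C = 0.8784 kJ/K.
ΔS_univ = −Q_H/T_H + Q_C/T_C = 0.390 kJ/K (> 0, since η = 0.213 < η_Carnot = 0.563).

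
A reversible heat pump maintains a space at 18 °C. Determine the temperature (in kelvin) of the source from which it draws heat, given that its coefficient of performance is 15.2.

T_C ≈ 272 K

T_H = 18 °C → 18 + 273.15 = 291.15 K.
COP_HP = T_H/(T_H − T_C) ⇒ T_C = T_H·(COP_HP − 1)/COP_HP = 291.15 × (15.2 − 1)/15.2 = 272 K.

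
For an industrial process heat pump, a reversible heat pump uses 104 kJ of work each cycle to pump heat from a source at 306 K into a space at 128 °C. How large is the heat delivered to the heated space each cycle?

T_H = 128 °C → 128 + 273.15 = 401.15 K.
Reversible heating COP: COP_HP = T_H/(T_H − T_C) = 401.15/95.15 = 4.2160.
Q_H = COP_HP · W = 4.2160 × 104 = 438.5 kJ.

Q_H ≈ 438.5 kJ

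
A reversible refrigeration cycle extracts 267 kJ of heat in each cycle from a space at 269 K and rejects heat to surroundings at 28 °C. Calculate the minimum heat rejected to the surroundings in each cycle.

T_H = 28 °C → 28 + 273.15 = 301.15 K.
For a reversible cycle Q_H/Q_C = T_H/T_C, so Q_H = Q_C·T_H/T_C = 267 × 301.15/269.00 = 299 kJ.

Q_H ≈ 299 kJ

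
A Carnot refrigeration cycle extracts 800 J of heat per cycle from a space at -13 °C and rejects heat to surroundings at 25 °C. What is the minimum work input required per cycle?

W_in ≈ 117 J

T_H = 25 °C → 25 + 273.15 = 298.15 K.
T_C = -13 °C → -13 + 273.15 = 260.15 K.
Carnot COP: COP_R = T_C/(T_H − T_C) = 260.15/38.00 = 6.8461.
W = Q_C/COP_R = 800/6.8461 = 117 J.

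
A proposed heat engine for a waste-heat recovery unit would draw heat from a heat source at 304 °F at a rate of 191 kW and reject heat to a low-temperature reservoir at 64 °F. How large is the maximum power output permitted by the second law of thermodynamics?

Ẇ_max ≈ 60.0 kW

T_H = 304 °F → (304 − 32) × 5/9 = 151.11 °C = 424.26 K.
T_C = 64 °F → (64 − 32) × 5/9 = 17.78 °C = 290.93 K.
The upper bound on efficiency is η_max = 1 − T_C/T_H = 1 − 290.93/424.26 = 0.3143.
W_max = η_max · Q_H = 0.3143 × 191 = 60.0 kW.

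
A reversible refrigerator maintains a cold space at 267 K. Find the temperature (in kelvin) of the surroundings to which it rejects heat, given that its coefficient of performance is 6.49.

T_H ≈ 308 K

COP_R = T_C/(T_H − T_C) ⇒ T_H = T_C·(1 + 1/COP_R) = 267.00 × (1 + 1/6.49) = 308 K.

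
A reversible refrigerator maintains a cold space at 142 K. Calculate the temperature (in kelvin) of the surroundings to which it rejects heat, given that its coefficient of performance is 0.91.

COP_R = T_C/(T_H − T_C) ⇒ T_H = T_C·(1 + 1/COP_R) = 142.00 × (1 + 1/0.91) = 298 K.

T_H ≈ 298 K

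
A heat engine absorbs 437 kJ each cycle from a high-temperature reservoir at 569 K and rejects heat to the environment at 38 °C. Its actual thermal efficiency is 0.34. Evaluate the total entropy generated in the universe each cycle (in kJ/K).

T_C = 38 °C → 38 + 273.15 = 311.15 K.
W = η·Q_H = 0.34 × 437 = 148.6 kJ, so Q_C = Q_H − W = 288.4 kJ.
The hot reservoir loses entropy Q_H/T_H = 437/569.00 = 0.7680 kJ/K; the cold reservoir gains Q_C/T_C = 288.4/311.15 = 0.9269 kJ/K.
ΔS_univ = −Q_H/T_H + Q_C/T_C = 0.1589 kJ/K (> 0, since η = 0.34 < η_Carnot = 0.453).

ΔS_univ ≈ 0.1589 kJ/K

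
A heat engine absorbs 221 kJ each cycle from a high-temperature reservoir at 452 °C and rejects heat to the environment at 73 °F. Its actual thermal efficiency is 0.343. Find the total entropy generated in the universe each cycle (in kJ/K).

T_H = 452 °C → 452 + 273.15 = 725.15 K.
T_C = 73 °F → (73 − 32) × 5/9 = 22.78 °C = 295.93 K.
W = η·Q_H = 0.343 × 221 = 75.80 kJ, so Q_C = Q_H − W = 145.2 kJ.
Entropy balance on the reservoirs: −Q_H/T_H = -0.3048 kJ/K, +Q_C/T_C = 0.4907 kJ/K.
ΔS_univ = −Q_H/T_H + Q_C/T_C = 0.1859 kJ/K (> 0, since η = 0.343 < η_Carnot = 0.592).

ΔS_univ ≈ 0.1859 kJ/K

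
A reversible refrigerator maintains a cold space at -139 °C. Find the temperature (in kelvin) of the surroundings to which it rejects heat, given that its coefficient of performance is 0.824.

T_C = -139 °C → -139 + 273.15 = 134.15 K.
COP_R = T_C/(T_H − T_C) ⇒ T_H = T_C·(1 + 1/COP_R) = 134.15 × (1 + 1/0.824) = 297.0 K.

T_H ≈ 297.0 K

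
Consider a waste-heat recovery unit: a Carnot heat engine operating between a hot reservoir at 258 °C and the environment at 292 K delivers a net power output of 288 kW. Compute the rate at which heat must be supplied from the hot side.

Q̇_H ≈ 639.6 kW

T_H = 258 °C → 258 + 273.15 = 531.15 K.
For a reversible engine, η = 1 − T_C/T_H = 1 − 292.00/531.15 = 0.4502.
Q_H = W/η = 288/0.4502 = 639.6 kW.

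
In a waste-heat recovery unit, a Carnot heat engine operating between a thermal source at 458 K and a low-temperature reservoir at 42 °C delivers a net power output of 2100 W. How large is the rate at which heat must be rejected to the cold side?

Q̇_C ≈ 4630 W

T_C = 42 °C → 42 + 273.15 = 315.15 K.
For a reversible engine, η = 1 − T_C/T_H = 1 − 315.15/458.00 = 0.3119.
Since Q_C/Q_H = T_C/T_H and Q_H = W/η, Q_C = W·T_C/(T_H − T_C) = 2100 × 315.15/142.85 = 4630 W.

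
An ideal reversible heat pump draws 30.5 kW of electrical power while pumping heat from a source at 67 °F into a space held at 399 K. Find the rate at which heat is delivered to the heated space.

T_C = 67 °F → (67 − 32) × 5/9 = 19.44 °C = 292.59 K.
For a reversible heat pump, COP_HP = T_H/(T_H − T_C) = 399.00/106.41 = 3.7498.
Q_H = COP_HP · W = 3.7498 × 30.5 = 114 kW.

Q̇_H ≈ 114 kW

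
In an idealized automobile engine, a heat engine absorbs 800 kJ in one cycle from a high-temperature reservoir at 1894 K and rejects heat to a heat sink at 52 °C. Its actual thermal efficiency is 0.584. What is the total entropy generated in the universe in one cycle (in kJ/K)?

T_C = 52 °C → 52 + 273.15 = 325.15 K.
W = η·Q_H = 0.584 × 800 = 467.2 kJ, so Q_C = Q_H − W = 332.8 kJ.
The hot reservoir loses entropy Q_H/T_H = 800/1894.00 = 0.4224 kJ/K; the cold reservoir gains Q_C/T_C = 332.8/325.15 = 1.024 kJ/K.
ΔS_univ = −Q_H/T_H + Q_C/T_C = 0.6011 kJ/K (> 0, since η = 0.584 < η_Carnot = 0.828).

ΔS_univ ≈ 0.6011 kJ/K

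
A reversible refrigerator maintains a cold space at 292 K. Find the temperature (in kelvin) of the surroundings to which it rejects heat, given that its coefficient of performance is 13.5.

T_H ≈ 313.6 K

COP_R = T_C/(T_H − T_C) ⇒ T_H = T_C·(1 + 1/COP_R) = 292.00 × (1 + 1/13.5) = 313.6 K.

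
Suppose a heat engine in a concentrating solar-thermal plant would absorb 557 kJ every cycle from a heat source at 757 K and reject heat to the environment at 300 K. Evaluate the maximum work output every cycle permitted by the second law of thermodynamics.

No engine can exceed the Carnot limit: η_max = 1 − T_C/T_H = 1 − 300.00/757.00 = 0.6037.
W_max = η_max · Q_H = 0.6037 × 557 = 336.3 kJ.

W_max ≈ 336.3 kJ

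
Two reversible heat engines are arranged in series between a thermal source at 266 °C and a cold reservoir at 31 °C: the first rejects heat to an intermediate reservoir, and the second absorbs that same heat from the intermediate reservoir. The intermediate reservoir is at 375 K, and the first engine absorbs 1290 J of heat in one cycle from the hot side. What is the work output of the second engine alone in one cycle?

W₂ ≈ 170 J

T_H = 266 °C → 266 + 273.15 = 539.15 K.
T_C = 31 °C → 31 + 273.15 = 304.15 K.
Heat entering the second stage: Q_m = Q_H·(T_m/T_H) = 1290 × 375.00/539.15 = 897 J.
Second-stage efficiency η₂ = 1 − T_C/T_m = 1 − 304.15/375.00 = 0.1889, so W₂ = η₂·Q_m = 170 J.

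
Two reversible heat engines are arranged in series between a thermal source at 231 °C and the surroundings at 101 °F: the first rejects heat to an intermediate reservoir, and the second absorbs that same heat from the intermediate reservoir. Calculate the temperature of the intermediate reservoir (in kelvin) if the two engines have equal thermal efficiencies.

T_H = 231 °C → 231 + 273.15 = 504.15 K.
T_C = 101 °F → (101 − 32) × 5/9 = 38.33 °C = 311.48 K.
Equal efficiencies require 1 − T_m/T_H = 1 − T_C/T_m, i.e. T_m/T_H = T_C/T_m, so T_m = √(T_H·T_C) = √(504.15 × 311.48) = 396 K.

T_m ≈ 396 K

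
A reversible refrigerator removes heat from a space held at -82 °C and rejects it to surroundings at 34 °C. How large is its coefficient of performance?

COP_R ≈ 1.65

T_H = 34 °C → 34 + 273.15 = 307.15 K.
T_C = -82 °C → -82 + 273.15 = 191.15 K.
COP_R = T_C/(T_H − T_C) = 191.15/(307.15 − 191.15) = 1.65.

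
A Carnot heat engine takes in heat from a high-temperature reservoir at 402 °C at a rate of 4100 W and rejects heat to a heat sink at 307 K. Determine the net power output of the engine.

Ẇ ≈ 2240 W

T_H = 402 °C → 402 + 273.15 = 675.15 K.
For a reversible engine, η = 1 − T_C/T_H = 1 − 307.00/675.15 = 0.5453.
W = η·Q_H = 0.5453 × 4100 = 2240 W.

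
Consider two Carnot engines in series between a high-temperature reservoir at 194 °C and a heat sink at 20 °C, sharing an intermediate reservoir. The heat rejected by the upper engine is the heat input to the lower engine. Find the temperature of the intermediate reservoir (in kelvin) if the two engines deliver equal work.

T_H = 194 °C → 194 + 273.15 = 467.15 K.
T_C = 20 °C → 20 + 273.15 = 293.15 K.
For reversible stages Q_m = Q_H·(T_m/T_H). Setting W₁ = Q_H(1 − T_m/T_H) equal to W₂ = Q_m(1 − T_C/T_m) = Q_H·(T_m − T_C)/T_H gives T_H − T_m = T_m − T_C, so T_m = (T_H + T_C)/2 = (467.15 + 293.15)/2 = 380.1 K.

T_m ≈ 380.1 K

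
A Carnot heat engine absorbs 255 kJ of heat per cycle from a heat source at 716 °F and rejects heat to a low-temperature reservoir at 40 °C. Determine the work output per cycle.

T_H = 716 °F → (716 − 32) × 5/9 = 380.00 °C = 653.15 K.
T_C = 40 °C → 40 + 273.15 = 313.15 K.
η_rev = 1 − T_C/T_H = 1 − 313.15/653.15 = 0.5206.
W = η·Q_H = 0.5206 × 255 = 132.7 kJ.

W ≈ 132.7 kJ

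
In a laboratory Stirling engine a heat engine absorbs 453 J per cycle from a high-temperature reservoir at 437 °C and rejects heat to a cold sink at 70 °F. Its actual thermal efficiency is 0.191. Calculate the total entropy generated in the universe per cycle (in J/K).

ΔS_univ ≈ 0.608 J/K

T_H = 437 °C → 437 + 273.15 = 710.15 K.
T_C = 70 °F → (70 − 32) × 5/9 = 21.11 °C = 294.26 K.
W = η·Q_H = 0.191 × 453 = 86.52 J, so Q_C = Q_H − W = 366.5 J.
Reservoir entropy changes: ΔS_H = −Q_H/T_H = −453/710.15 = -0.6379 J/K and ΔS_C = +Q_C/T_C = 366.5/294.26 = 1.245 J/K.
ΔS_univ = −Q_H/T_H + Q_C/T_C = 0.608 J/K (> 0, since η = 0.191 < η_Carnot = 0.586).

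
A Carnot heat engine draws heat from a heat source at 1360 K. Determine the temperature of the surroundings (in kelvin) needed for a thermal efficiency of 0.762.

T_C ≈ 323.7 K

From η = 1 − T_C/T_H, T_C = T_H·(1 − η) = 1360.00 × (1 − 0.762) = 323.7 K.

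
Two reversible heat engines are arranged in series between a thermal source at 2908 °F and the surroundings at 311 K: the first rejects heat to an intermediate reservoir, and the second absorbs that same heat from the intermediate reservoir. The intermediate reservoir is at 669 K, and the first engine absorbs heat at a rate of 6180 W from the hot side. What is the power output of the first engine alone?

Ẇ₁ ≈ 3970 W

T_H = 2908 °F → (2908 − 32) × 5/9 = 1597.78 °C = 1870.93 K.
First-stage efficiency η₁ = 1 − T_m/T_H = 1 − 669.00/1870.93 = 0.6424.
W₁ = η₁·Q_H = 0.6424 × 6180 = 3970 W.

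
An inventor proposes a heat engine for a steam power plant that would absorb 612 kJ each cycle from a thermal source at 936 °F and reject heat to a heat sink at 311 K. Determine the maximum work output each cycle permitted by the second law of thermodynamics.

T_H = 936 °F → (936 − 32) × 5/9 = 502.22 °C = 775.37 K.
The second-law ceiling is the Carnot efficiency, η_max = 1 − T_C/T_H = 1 − 311.00/775.37 = 0.5989.
W_max = η_max · Q_H = 0.5989 × 612 = 367 kJ.

W_max ≈ 367 kJ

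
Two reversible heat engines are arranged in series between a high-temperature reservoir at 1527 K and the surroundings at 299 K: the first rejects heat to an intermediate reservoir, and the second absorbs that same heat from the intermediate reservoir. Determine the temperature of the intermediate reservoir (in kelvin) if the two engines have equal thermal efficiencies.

Equal efficiencies require 1 − T_m/T_H = 1 − T_C/T_m, i.e. T_m/T_H = T_C/T_m, so T_m = √(T_H·T_C) = √(1527.00 × 299.00) = 675.7 K.

T_m ≈ 675.7 K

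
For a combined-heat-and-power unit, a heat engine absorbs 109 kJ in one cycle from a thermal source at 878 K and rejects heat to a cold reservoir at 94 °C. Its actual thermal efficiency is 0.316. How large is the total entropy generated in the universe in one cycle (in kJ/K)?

ΔS_univ ≈ 0.07892 kJ/K

T_C = 94 °C → 94 + 273.15 = 367.15 K.
W = η·Q_H = 0.316 × 109 = 34.44 kJ, so Q_C = Q_H − W = 74.56 kJ.
Entropy balance on the reservoirs: −Q_H/T_H = -0.1241 kJ/K, +Q_C/T_C = 0.2031 kJ/K.
ΔS_univ = −Q_H/T_H + Q_C/T_C = 0.07892 kJ/K (> 0, since η = 0.316 < η_Carnot = 0.582).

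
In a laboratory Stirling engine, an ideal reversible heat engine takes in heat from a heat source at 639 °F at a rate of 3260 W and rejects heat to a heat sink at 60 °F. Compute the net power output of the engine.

T_H = 639 °F → (639 − 32) × 5/9 = 337.22 °C = 610.37 K.
T_C = 60 °F → (60 − 32) × 5/9 = 15.56 °C = 288.71 K.
For a reversible engine, η = 1 − T_C/T_H = 1 − 288.71/610.37 = 0.5270.
W = η·Q_H = 0.5270 × 3260 = 1720 W.

Ẇ ≈ 1720 W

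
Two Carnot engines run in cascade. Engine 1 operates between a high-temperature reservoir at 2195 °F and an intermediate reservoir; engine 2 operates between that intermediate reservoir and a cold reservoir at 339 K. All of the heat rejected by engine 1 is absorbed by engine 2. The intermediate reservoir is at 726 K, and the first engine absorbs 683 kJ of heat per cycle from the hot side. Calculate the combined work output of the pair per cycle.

W_total ≈ 526 kJ

T_H = 2195 °F → (2195 − 32) × 5/9 = 1201.67 °C = 1474.82 K.
Two reversible stages in series are equivalent to a single Carnot engine between T_H and T_C, so η_total = 1 − T_C/T_H = 1 − 339.00/1474.82 = 0.7701.
W_total = η_total · Q_H = 0.7701 × 683 = 526 kJ.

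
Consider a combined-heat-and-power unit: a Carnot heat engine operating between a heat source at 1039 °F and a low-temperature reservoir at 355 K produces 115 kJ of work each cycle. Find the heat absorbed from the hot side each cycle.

T_H = 1039 °F → (1039 − 32) × 5/9 = 559.44 °C = 832.59 K.
The Carnot efficiency is η = 1 − T_C/T_H = 1 − 355.00/832.59 = 0.5736.
Q_H = W/η = 115/0.5736 = 200.5 kJ.

Q_H ≈ 200.5 kJ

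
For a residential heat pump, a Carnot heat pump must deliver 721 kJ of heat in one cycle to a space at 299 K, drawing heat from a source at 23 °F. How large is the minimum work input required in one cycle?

T_C = 23 °F → (23 − 32) × 5/9 = -5.00 °C = 268.15 K.
Reversible heating COP: COP_HP = T_H/(T_H − T_C) = 299.00/30.85 = 9.6921.
W = Q_H/COP_HP = 721/9.6921 = 74.4 kJ.

W_in ≈ 74.4 kJ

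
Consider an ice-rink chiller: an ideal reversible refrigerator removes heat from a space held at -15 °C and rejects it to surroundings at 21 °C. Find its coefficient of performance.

T_H = 21 °C → 21 + 273.15 = 294.15 K.
T_C = -15 °C → -15 + 273.15 = 258.15 K.
The reversible coefficient of performance is COP_R = T_C/(T_H − T_C) = 258.15/(294.15 − 258.15) = 7.17.

COP_R ≈ 7.17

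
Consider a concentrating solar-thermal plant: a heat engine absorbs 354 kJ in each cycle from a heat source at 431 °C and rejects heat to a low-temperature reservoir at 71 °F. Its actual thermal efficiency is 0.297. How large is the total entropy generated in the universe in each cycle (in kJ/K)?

T_H = 431 °C → 431 + 273.15 = 704.15 K.
T_C = 71 °F → (71 − 32) × 5/9 = 21.67 °C = 294.82 K.
W = η·Q_H = 0.297 × 354 = 105.1 kJ, so Q_C = Q_H − W = 248.9 kJ.
Reservoir entropy changes: ΔS_H = −Q_H/T_H = −354/704.15 = -0.5027 kJ/K and ΔS_C = +Q_C/T_C = 248.9/294.82 = 0.8441 kJ/K.
ΔS_univ = −Q_H/T_H + Q_C/T_C = 0.3414 kJ/K (> 0, since η = 0.297 < η_Carnot = 0.581).

ΔS_univ ≈ 0.3414 kJ/K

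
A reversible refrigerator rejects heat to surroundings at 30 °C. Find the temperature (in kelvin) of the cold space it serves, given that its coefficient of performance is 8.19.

T_C ≈ 270.2 K

T_H = 30 °C → 30 + 273.15 = 303.15 K.
COP_R = T_C/(T_H − T_C) ⇒ T_C = T_H·COP_R/(1 + COP_R) = 303.15 × 8.19/(1 + 8.19) = 270.2 K.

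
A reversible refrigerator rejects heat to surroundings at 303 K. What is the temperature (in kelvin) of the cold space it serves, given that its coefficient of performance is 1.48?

COP_R = T_C/(T_H − T_C) ⇒ T_C = T_H·COP_R/(1 + COP_R) = 303.00 × 1.48/(1 + 1.48) = 181 K.

T_C ≈ 181 K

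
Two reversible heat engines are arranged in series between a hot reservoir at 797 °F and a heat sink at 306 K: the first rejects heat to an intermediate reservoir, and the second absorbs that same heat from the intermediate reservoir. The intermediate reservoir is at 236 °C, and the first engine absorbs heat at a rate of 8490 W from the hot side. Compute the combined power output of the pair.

T_H = 797 °F → (797 − 32) × 5/9 = 425.00 °C = 698.15 K.
Two reversible stages in series are equivalent to a single Carnot engine between T_H and T_C, so η_total = 1 − T_C/T_H = 1 − 306.00/698.15 = 0.5617.
W_total = η_total · Q_H = 0.5617 × 8490 = 4770 W.

Ẇ_total ≈ 4770 W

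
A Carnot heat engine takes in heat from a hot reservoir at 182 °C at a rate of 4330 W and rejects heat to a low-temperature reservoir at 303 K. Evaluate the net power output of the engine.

Ẇ ≈ 1450 W

T_H = 182 °C → 182 + 273.15 = 455.15 K.
For a reversible engine, η = 1 − T_C/T_H = 1 − 303.00/455.15 = 0.3343.
W = η·Q_H = 0.3343 × 4330 = 1450 W.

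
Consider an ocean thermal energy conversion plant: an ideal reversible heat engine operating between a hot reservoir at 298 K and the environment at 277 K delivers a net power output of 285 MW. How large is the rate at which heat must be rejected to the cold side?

Q̇_C ≈ 3759 MW

Since the cycle is reversible, η = 1 − T_C/T_H = 1 − 277.00/298.00 = 0.0705.
Since Q_C/Q_H = T_C/T_H and Q_H = W/η, Q_C = W·T_C/(T_H − T_C) = 285 × 277.00/21.00 = 3759 MW.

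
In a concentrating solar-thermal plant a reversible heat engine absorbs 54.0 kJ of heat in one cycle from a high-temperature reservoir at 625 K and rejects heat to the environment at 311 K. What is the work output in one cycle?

W ≈ 27.1 kJ

Carnot efficiency: η = 1 − T_C/T_H = 1 − 311.00/625.00 = 0.5024.
W = η·Q_H = 0.5024 × 54.0 = 27.1 kJ.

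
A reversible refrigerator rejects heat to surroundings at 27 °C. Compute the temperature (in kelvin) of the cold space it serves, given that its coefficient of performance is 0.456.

T_C ≈ 94.0 K

T_H = 27 °C → 27 + 273.15 = 300.15 K.
COP_R = T_C/(T_H − T_C) ⇒ T_C = T_H·COP_R/(1 + COP_R) = 300.15 × 0.456/(1 + 0.456) = 94.0 K.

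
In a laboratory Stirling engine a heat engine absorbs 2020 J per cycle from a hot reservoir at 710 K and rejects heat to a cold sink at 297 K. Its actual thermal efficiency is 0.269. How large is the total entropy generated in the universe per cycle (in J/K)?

ΔS_univ ≈ 2.13 J/K

W = η·Q_H = 0.269 × 2020 = 543.4 J, so Q_C = Q_H − W = 1477 J.
Reservoir entropy changes: ΔS_H = −Q_H/T_H = −2020/710.00 = -2.845 J/K and ΔS_C = +Q_C/T_C = 1477/297.00 = 4.972 J/K.
ΔS_univ = −Q_H/T_H + Q_C/T_C = 2.13 J/K (> 0, since η = 0.269 < η_Carnot = 0.582).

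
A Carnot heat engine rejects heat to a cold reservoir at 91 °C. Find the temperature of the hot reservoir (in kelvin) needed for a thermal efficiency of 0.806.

T_H ≈ 1880 K

T_C = 91 °C → 91 + 273.15 = 364.15 K.
From η = 1 − T_C/T_H, solving for T_H gives T_H = T_C/(1 − η) = 364.15/(1 − 0.806) = 1880 K.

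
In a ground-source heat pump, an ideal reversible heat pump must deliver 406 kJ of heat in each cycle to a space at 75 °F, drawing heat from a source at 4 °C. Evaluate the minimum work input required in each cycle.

W_in ≈ 27.18 kJ

T_H = 75 °F → (75 − 32) × 5/9 = 23.89 °C = 297.04 K.
T_C = 4 °C → 4 + 273.15 = 277.15 K.
The Carnot heat-pump COP is COP_HP = T_H/(T_H − T_C) = 297.04/19.89 = 14.9349.
W = Q_H/COP_HP = 406/14.9349 = 27.18 kJ.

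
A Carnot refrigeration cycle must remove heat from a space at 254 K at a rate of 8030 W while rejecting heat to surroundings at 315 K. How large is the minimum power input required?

The reversible coefficient of performance is COP_R = T_C/(T_H − T_C) = 254.00/61.00 = 4.1639.
W = Q_C/COP_R = 8030/4.1639 = 1928 W.

Ẇ_in ≈ 1928 W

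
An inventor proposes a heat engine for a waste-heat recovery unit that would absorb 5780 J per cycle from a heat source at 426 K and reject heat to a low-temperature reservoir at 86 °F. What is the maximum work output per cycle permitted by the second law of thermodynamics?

T_C = 86 °F → (86 − 32) × 5/9 = 30.00 °C = 303.15 K.
No engine can exceed the Carnot limit: η_max = 1 − T_C/T_H = 1 − 303.15/426.00 = 0.2884.
W_max = η_max · Q_H = 0.2884 × 5780 = 1670 J.

W_max ≈ 1670 J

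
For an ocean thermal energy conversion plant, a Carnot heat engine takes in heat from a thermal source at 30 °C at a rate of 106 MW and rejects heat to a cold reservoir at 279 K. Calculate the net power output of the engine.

T_H = 30 °C → 30 + 273.15 = 303.15 K.
Carnot efficiency: η = 1 − T_C/T_H = 1 − 279.00/303.15 = 0.0797.
W = η·Q_H = 0.0797 × 106 = 8.44 MW.

Ẇ ≈ 8.44 MW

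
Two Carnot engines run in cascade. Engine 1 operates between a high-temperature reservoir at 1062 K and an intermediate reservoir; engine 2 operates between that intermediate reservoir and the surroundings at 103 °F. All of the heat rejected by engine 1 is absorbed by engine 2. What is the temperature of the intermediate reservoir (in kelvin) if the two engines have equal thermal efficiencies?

T_C = 103 °F → (103 − 32) × 5/9 = 39.44 °C = 312.59 K.
Equal efficiencies require 1 − T_m/T_H = 1 − T_C/T_m, i.e. T_m/T_H = T_C/T_m, so T_m = √(T_H·T_C) = √(1062.00 × 312.59) = 576 K.

T_m ≈ 576 K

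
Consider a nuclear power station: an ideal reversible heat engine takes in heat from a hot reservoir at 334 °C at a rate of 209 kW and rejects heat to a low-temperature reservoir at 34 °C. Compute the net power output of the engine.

T_H = 334 °C → 334 + 273.15 = 607.15 K.
T_C = 34 °C → 34 + 273.15 = 307.15 K.
For a reversible engine, η = 1 − T_C/T_H = 1 − 307.15/607.15 = 0.4941.
W = η·Q_H = 0.4941 × 209 = 103 kW.

Ẇ ≈ 103 kW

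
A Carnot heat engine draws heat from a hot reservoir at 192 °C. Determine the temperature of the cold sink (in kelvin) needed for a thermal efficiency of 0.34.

T_C ≈ 307 K

T_H = 192 °C → 192 + 273.15 = 465.15 K.
From η = 1 − T_C/T_H, T_C = T_H·(1 − η) = 465.15 × (1 − 0.34) = 307 K.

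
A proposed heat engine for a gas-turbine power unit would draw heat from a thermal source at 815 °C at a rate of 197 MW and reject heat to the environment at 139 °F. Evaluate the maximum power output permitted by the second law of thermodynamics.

T_H = 815 °C → 815 + 273.15 = 1088.15 K.
T_C = 139 °F → (139 − 32) × 5/9 = 59.44 °C = 332.59 K.
The second-law ceiling is the Carnot efficiency, η_max = 1 − T_C/T_H = 1 − 332.59/1088.15 = 0.6943.
W_max = η_max · Q_H = 0.6943 × 197 = 137 MW.

Ẇ_max ≈ 137 MW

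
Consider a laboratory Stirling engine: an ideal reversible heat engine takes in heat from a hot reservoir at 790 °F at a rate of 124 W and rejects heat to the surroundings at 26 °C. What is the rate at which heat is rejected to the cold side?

T_H = 790 °F → (790 − 32) × 5/9 = 421.11 °C = 694.26 K.
T_C = 26 °C → 26 + 273.15 = 299.15 K.
For a reversible engine, η = 1 − T_C/T_H = 1 − 299.15/694.26 = 0.5691.
For a reversible cycle Q_C/Q_H = T_C/T_H, so Q_C = 124 × 299.15/694.26 = 53.4 W.

Q̇_C ≈ 53.4 W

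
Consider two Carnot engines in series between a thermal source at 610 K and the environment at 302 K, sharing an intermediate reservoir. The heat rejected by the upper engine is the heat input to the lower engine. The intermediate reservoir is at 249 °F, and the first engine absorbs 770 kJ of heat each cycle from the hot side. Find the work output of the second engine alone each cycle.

T_m = 249 °F → (249 − 32) × 5/9 = 120.56 °C = 393.71 K.
Heat entering the second stage: Q_m = Q_H·(T_m/T_H) = 770 × 393.71/610.00 = 497 kJ.
Second-stage efficiency η₂ = 1 − T_C/T_m = 1 − 302.00/393.71 = 0.2329, so W₂ = η₂·Q_m = 116 kJ.

W₂ ≈ 116 kJ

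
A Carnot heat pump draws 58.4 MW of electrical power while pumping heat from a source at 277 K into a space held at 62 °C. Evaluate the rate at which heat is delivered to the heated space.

T_H = 62 °C → 62 + 273.15 = 335.15 K.
Reversible heating COP: COP_HP = T_H/(T_H − T_C) = 335.15/58.15 = 5.7635.
Q_H = COP_HP · W = 5.7635 × 58.4 = 336.6 MW.

Q̇_H ≈ 336.6 MW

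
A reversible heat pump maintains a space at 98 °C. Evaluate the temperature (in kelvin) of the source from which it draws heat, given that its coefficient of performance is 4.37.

T_C ≈ 286 K

T_H = 98 °C → 98 + 273.15 = 371.15 K.
COP_HP = T_H/(T_H − T_C) ⇒ T_C = T_H·(COP_HP − 1)/COP_HP = 371.15 × (4.37 − 1)/4.37 = 286 K.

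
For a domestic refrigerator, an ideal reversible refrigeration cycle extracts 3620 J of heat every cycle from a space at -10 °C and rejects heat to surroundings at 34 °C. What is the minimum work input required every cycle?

T_H = 34 °C → 34 + 273.15 = 307.15 K.
T_C = -10 °C → -10 + 273.15 = 263.15 K.
COP_R = T_C/(T_H − T_C) = 263.15/44.00 = 5.9807.
W = Q_C/COP_R = 3620/5.9807 = 605 J.

W_in ≈ 605 J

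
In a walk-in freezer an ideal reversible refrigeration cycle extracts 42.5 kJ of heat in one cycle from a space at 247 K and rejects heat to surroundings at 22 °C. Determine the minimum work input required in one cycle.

W_in ≈ 8.28 kJ

T_H = 22 °C → 22 + 273.15 = 295.15 K.
The reversible coefficient of performance is COP_R = T_C/(T_H − T_C) = 247.00/48.15 = 5.1298.
W = Q_C/COP_R = 42.5/5.1298 = 8.28 kJ.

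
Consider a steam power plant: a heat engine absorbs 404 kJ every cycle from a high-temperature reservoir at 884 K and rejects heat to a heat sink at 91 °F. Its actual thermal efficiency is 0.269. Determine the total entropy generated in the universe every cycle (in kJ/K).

ΔS_univ ≈ 0.508 kJ/K

T_C = 91 °F → (91 − 32) × 5/9 = 32.78 °C = 305.93 K.
W = η·Q_H = 0.269 × 404 = 108.7 kJ, so Q_C = Q_H − W = 295.3 kJ.
Reservoir entropy changes: ΔS_H = −Q_H/T_H = −404/884.00 = -0.4570 kJ/K and ΔS_C = +Q_C/T_C = 295.3/305.93 = 0.9653 kJ/K.
ΔS_univ = −Q_H/T_H + Q_C/T_C = 0.508 kJ/K (> 0, since η = 0.269 < η_Carnot = 0.654).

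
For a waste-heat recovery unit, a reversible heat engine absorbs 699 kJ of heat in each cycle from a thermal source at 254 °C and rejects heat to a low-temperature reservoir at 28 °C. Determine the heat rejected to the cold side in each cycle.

Q_C ≈ 399 kJ

T_H = 254 °C → 254 + 273.15 = 527.15 K.
T_C = 28 °C → 28 + 273.15 = 301.15 K.
For a reversible engine, η = 1 − T_C/T_H = 1 − 301.15/527.15 = 0.4287.
For a reversible cycle Q_C/Q_H = T_C/T_H, so Q_C = 699 × 301.15/527.15 = 399 kJ.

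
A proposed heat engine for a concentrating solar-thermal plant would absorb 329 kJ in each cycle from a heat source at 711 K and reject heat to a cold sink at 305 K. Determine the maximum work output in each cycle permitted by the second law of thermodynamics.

No engine can exceed the Carnot limit: η_max = 1 − T_C/T_H = 1 − 305.00/711.00 = 0.5710.
W_max = η_max · Q_H = 0.5710 × 329 = 187.9 kJ.

W_max ≈ 187.9 kJ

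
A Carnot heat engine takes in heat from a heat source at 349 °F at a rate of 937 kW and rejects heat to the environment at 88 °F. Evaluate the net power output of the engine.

Ẇ ≈ 302 kW

T_H = 349 °F → (349 − 32) × 5/9 = 176.11 °C = 449.26 K.
T_C = 88 °F → (88 − 32) × 5/9 = 31.11 °C = 304.26 K.
The Carnot efficiency is η = 1 − T_C/T_H = 1 − 304.26/449.26 = 0.3228.
W = η·Q_H = 0.3228 × 937 = 302 kW.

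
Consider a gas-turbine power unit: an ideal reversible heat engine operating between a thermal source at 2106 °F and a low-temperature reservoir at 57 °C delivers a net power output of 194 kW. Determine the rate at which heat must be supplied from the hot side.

Q̇_H ≈ 252 kW

T_H = 2106 °F → (2106 − 32) × 5/9 = 1152.22 °C = 1425.37 K.
T_C = 57 °C → 57 + 273.15 = 330.15 K.
η_rev = 1 − T_C/T_H = 1 − 330.15/1425.37 = 0.7684.
Q_H = W/η = 194/0.7684 = 252 kW.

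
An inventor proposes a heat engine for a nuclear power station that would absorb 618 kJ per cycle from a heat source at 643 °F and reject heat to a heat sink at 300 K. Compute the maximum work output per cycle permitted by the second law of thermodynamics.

T_H = 643 °F → (643 − 32) × 5/9 = 339.44 °C = 612.59 K.
No engine can exceed the Carnot limit: η_max = 1 − T_C/T_H = 1 − 300.00/612.59 = 0.5103.
W_max = η_max · Q_H = 0.5103 × 618 = 315.4 kJ.

W_max ≈ 315.4 kJ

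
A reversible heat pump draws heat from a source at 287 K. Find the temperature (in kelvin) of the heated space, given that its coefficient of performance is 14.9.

T_H ≈ 308 K

COP_HP = T_H/(T_H − T_C) ⇒ T_H = T_C·COP_HP/(COP_HP − 1) = 287.00 × 14.9/(14.9 − 1) = 308 K.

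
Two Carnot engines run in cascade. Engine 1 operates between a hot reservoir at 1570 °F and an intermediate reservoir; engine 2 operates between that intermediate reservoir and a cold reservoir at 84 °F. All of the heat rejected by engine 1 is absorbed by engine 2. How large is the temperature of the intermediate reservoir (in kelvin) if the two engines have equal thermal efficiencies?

T_H = 1570 °F → (1570 − 32) × 5/9 = 854.44 °C = 1127.59 K.
T_C = 84 °F → (84 − 32) × 5/9 = 28.89 °C = 302.04 K.
Equal efficiencies require 1 − T_m/T_H = 1 − T_C/T_m, i.e. T_m/T_H = T_C/T_m, so T_m = √(T_H·T_C) = √(1127.59 × 302.04) = 583.6 K.

T_m ≈ 583.6 K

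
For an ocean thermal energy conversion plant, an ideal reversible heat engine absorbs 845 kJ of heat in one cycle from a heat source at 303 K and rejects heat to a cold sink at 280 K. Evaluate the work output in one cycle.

η_rev = 1 − T_C/T_H = 1 − 280.00/303.00 = 0.0759.
W = η·Q_H = 0.0759 × 845 = 64.1 kJ.

W ≈ 64.1 kJ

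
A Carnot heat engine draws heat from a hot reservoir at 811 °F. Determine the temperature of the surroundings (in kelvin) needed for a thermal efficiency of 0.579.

T_C ≈ 297 K

T_H = 811 °F → (811 − 32) × 5/9 = 432.78 °C = 705.93 K.
From η = 1 − T_C/T_H, T_C = T_H·(1 − η) = 705.93 × (1 − 0.579) = 297 K.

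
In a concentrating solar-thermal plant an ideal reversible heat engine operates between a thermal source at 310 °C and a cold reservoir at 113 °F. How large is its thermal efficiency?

η ≈ 0.454

T_H = 310 °C → 310 + 273.15 = 583.15 K.
T_C = 113 °F → (113 − 32) × 5/9 = 45.00 °C = 318.15 K.
For a reversible engine, η = 1 − T_C/T_H = 1 − 318.15/583.15 = 0.454.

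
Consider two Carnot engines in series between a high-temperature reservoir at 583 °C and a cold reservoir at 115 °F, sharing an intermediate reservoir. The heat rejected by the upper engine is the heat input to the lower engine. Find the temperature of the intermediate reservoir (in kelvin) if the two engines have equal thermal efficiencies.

T_m ≈ 523 K

T_H = 583 °C → 583 + 273.15 = 856.15 K.
T_C = 115 °F → (115 − 32) × 5/9 = 46.11 °C = 319.26 K.
Equal efficiencies require 1 − T_m/T_H = 1 − T_C/T_m, i.e. T_m/T_H = T_C/T_m, so T_m = √(T_H·T_C) = √(856.15 × 319.26) = 523 K.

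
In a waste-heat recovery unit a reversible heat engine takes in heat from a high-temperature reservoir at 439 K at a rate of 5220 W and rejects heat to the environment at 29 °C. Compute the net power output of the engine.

T_C = 29 °C → 29 + 273.15 = 302.15 K.
Since the cycle is reversible, η = 1 − T_C/T_H = 1 − 302.15/439.00 = 0.3117.
W = η·Q_H = 0.3117 × 5220 = 1627 W.

Ẇ ≈ 1627 W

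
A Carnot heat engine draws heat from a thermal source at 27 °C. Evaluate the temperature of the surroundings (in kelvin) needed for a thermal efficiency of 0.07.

T_C ≈ 279 K

T_H = 27 °C → 27 + 273.15 = 300.15 K.
From η = 1 − T_C/T_H, T_C = T_H·(1 − η) = 300.15 × (1 − 0.07) = 279 K.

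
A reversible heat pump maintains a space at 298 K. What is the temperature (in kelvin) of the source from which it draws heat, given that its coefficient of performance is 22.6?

T_C ≈ 285 K

COP_HP = T_H/(T_H − T_C) ⇒ T_C = T_H·(COP_HP − 1)/COP_HP = 298.00 × (22.6 − 1)/22.6 = 285 K.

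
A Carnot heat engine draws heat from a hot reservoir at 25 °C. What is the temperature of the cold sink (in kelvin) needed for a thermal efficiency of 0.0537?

T_C ≈ 282 K

T_H = 25 °C → 25 + 273.15 = 298.15 K.
From η = 1 − T_C/T_H, T_C = T_H·(1 − η) = 298.15 × (1 − 0.0537) = 282 K.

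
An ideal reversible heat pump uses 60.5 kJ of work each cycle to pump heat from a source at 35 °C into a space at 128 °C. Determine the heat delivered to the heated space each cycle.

Q_H ≈ 261 kJ

T_H = 128 °C → 128 + 273.15 = 401.15 K.
T_C = 35 °C → 35 + 273.15 = 308.15 K.
For a reversible heat pump, COP_HP = T_H/(T_H − T_C) = 401.15/93.00 = 4.3134.
Q_H = COP_HP · W = 4.3134 × 60.5 = 261 kJ.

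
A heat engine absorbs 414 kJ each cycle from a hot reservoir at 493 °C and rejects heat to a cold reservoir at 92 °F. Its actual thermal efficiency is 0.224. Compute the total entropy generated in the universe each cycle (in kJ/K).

T_H = 493 °C → 493 + 273.15 = 766.15 K.
T_C = 92 °F → (92 − 32) × 5/9 = 33.33 °C = 306.48 K.
W = η·Q_H = 0.224 × 414 = 92.74 kJ, so Q_C = Q_H − W = 321.3 kJ.
The hot reservoir loses entropy Q_H/T_H = 414/766.15 = 0.5404 kJ/K; the cold reservoir gains Q_C/T_C = 321.3/306.48 = 1.048 kJ/K.
ΔS_univ = −Q_H/T_H + Q_C/T_C = 0.5079 kJ/K (> 0, since η = 0.224 < η_Carnot = 0.600).

ΔS_univ ≈ 0.5079 kJ/K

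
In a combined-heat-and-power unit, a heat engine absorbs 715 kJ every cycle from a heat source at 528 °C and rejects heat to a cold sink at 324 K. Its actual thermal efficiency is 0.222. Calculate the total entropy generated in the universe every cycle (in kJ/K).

ΔS_univ ≈ 0.8244 kJ/K

T_H = 528 °C → 528 + 273.15 = 801.15 K.
W = η·Q_H = 0.222 × 715 = 158.7 kJ, so Q_C = Q_H − W = 556.3 kJ.
Entropy balance on the reservoirs: −Q_H/T_H = -0.8925 kJ/K, +Q_C/T_C = 1.717 kJ/K.
ΔS_univ = −Q_H/T_H + Q_C/T_C = 0.8244 kJ/K (> 0, since η = 0.222 < η_Carnot = 0.596).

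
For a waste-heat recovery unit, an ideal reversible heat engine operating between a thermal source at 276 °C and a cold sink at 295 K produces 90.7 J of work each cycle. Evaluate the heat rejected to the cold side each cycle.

Q_C ≈ 105.3 J

T_H = 276 °C → 276 + 273.15 = 549.15 K.
For a reversible engine, η = 1 − T_C/T_H = 1 − 295.00/549.15 = 0.4628.
Since Q_C/Q_H = T_C/T_H and Q_H = W/η, Q_C = W·T_C/(T_H − T_C) = 90.7 × 295.00/254.15 = 105.3 J.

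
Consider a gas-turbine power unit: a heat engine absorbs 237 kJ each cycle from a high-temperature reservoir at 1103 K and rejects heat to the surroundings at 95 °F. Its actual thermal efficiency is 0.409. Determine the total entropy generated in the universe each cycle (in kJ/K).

ΔS_univ ≈ 0.2397 kJ/K

T_C = 95 °F → (95 − 32) × 5/9 = 35.00 °C = 308.15 K.
W = η·Q_H = 0.409 × 237 = 96.93 kJ, so Q_C = Q_H − W = 140.1 kJ.
Entropy balance on the reservoirs: −Q_H/T_H = -0.2149 kJ/K, +Q_C/T_C = 0.4545 kJ/K.
ΔS_univ = −Q_H/T_H + Q_C/T_C = 0.2397 kJ/K (> 0, since η = 0.409 < η_Carnot = 0.721).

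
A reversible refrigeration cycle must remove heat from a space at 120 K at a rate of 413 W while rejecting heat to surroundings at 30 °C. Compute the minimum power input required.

Ẇ_in ≈ 630 W

T_H = 30 °C → 30 + 273.15 = 303.15 K.
The reversible coefficient of performance is COP_R = T_C/(T_H − T_C) = 120.00/183.15 = 0.6552.
W = Q_C/COP_R = 413/0.6552 = 630 W.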